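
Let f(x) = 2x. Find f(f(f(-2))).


f(-2) = -4
f(-4) = -8
f(-8) = -16

-16


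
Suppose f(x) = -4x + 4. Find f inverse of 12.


-2


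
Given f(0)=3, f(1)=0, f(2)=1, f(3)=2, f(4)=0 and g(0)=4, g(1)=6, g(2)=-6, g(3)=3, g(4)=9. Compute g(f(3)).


f(3) = 2
g(2) = -6

-6


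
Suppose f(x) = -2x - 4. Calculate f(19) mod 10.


f(19) = -42
-42 mod 10 = 8

8


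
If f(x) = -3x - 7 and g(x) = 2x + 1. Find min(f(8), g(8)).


f(8) = -31
g(8) = 17
min = -31

-31


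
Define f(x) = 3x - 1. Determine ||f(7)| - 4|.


16


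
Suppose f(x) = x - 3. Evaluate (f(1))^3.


f(1) = -2
(-2)^3 = -8

-8


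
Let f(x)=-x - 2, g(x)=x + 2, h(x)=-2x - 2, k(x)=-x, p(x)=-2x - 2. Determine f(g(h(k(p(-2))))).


p(-2) = 2
k(2) = -2
h(-2) = 2
g(2) = 4
f(4) = -6

-6


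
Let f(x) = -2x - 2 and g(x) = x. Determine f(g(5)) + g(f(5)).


f(g(5)) = -12
g(f(5)) = -12
Sum = -24

-24


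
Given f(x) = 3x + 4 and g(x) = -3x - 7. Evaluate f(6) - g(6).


f(6) = 22
g(6) = -25
Difference = 47

47


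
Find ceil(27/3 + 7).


27/3 = 9
9 + 7 = 16
ceil(16) = 16

16


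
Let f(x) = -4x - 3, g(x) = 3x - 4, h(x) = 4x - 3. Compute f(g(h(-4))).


241


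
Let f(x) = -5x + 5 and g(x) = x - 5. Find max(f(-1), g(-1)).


f(-1) = 10
g(-1) = -6
max = 10

10


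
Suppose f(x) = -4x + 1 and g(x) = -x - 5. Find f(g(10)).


g(10) = -15
f(-15) = 61

61


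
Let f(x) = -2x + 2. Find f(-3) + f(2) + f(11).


-14


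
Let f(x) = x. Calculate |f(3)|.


f(3) = 3
|3| = 3

3


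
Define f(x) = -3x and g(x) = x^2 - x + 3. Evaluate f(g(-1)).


g(-1) = 5
f(5) = -15

-15


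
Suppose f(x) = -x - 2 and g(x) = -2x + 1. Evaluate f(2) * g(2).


f(2) = -4
g(2) = -3
Product = 12

12


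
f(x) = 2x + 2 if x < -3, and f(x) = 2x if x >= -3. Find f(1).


1 satisfies x >= -3
f(1) = 2

2


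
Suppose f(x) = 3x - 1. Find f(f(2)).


f(2) = 5
f(5) = 14

14


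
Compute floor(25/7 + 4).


25/7 = 3.5714
3.5714 + 4 = 7.5714
floor(7.5714) = 7

7


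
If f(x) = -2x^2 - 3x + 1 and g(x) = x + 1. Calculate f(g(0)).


-4


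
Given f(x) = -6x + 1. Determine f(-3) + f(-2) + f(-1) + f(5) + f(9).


f(-3) = 19
f(-2) = 13
f(-1) = 7
f(5) = -29
f(9) = -53
Sum = -43

-43


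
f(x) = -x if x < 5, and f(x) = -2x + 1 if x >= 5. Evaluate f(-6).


6


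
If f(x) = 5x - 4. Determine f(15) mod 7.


f(15) = 71
71 mod 7 = 1

1


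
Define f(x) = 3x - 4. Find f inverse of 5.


Solve 3x - 4 = 5
x = (5 + 4) / 3 = 3

3


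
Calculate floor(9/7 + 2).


9/7 = 1.2857
1.2857 + 2 = 3.2857
floor(3.2857) = 3

3


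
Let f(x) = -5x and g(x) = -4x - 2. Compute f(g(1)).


g(1) = -6
f(-6) = 30

30


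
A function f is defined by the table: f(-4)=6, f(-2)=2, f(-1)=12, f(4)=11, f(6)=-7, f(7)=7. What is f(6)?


Reading from the table at x = 6

-7


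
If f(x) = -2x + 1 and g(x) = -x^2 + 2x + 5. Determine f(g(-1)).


g(-1) = 2
f(2) = -3

-3


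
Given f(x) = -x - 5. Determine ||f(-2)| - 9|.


f(-2) = -3
|-3| = 3
|3 - 9| = 6

6


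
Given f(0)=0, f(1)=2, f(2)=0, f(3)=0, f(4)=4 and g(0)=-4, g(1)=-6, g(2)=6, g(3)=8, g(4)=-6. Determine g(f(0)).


-4


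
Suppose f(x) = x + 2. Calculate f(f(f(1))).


f(1) = 3
f(3) = 5
f(5) = 7

7


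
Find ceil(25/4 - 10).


-3


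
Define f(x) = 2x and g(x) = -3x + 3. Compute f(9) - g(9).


f(9) = 18
g(9) = -24
Difference = 42

42


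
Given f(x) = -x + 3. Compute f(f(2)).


f(2) = 1
f(1) = 2

2


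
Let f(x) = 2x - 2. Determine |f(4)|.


f(4) = 6
|6| = 6

6


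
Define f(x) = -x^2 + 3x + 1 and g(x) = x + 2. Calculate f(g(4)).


-17


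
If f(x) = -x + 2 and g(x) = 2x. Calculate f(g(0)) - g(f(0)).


f(g(0)) = 2
g(f(0)) = 4
Difference = -2

-2


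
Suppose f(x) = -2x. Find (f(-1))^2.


f(-1) = 2
(2)^2 = 4

4


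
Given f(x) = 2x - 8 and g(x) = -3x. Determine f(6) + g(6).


f(6) = 4
g(6) = -18
Sum = -14

-14


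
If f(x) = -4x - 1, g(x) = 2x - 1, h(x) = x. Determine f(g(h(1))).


h(1) = 1
g(1) = 1
f(1) = -5

-5


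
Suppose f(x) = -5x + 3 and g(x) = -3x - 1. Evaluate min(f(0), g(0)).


f(0) = 3
g(0) = -1
min = -1

-1


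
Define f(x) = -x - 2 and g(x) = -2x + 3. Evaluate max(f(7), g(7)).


f(7) = -9
g(7) = -11
max = -9

-9


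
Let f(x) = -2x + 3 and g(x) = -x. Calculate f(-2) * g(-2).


f(-2) = 7
g(-2) = 2
Product = 14

14


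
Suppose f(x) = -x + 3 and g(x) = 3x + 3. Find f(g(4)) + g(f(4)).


f(g(4)) = -12
g(f(4)) = 0
Sum = -12

-12


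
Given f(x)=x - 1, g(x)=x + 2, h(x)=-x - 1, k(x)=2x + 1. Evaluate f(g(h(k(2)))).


k(2) = 5
h(5) = -6
g(-6) = -4
f(-4) = -5

-5


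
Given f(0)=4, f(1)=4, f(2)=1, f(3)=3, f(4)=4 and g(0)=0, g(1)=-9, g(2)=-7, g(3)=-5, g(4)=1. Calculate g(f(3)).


f(3) = 3
g(3) = -5

-5


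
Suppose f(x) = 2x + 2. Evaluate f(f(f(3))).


f(3) = 8
f(8) = 18
f(18) = 38

38


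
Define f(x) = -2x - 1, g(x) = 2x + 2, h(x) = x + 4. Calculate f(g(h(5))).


h(5) = 9
g(9) = 20
f(20) = -41

-41


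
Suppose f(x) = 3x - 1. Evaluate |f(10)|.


f(10) = 29
|29| = 29

29


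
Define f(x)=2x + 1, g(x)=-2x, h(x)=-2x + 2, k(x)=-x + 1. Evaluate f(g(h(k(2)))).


k(2) = -1
h(-1) = 4
g(4) = -8
f(-8) = -15

-15


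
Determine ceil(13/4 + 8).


13/4 = 3.25
3.25 + 8 = 11.25
ceil(11.25) = 12

12


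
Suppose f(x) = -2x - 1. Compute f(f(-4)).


f(-4) = 7
f(7) = -15

-15


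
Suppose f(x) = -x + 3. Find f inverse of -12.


15


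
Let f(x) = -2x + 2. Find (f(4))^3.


f(4) = -6
(-6)^3 = -216

-216


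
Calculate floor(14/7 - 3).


14/7 = 2
2 - 3 = -1
floor(-1) = -1

-1


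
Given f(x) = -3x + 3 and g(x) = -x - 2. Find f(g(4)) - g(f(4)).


f(g(4)) = 21
g(f(4)) = 7
Difference = 14

14


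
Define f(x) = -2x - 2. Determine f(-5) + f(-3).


12


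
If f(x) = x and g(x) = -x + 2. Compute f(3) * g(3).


-3


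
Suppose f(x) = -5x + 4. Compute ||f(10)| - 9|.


f(10) = -46
|-46| = 46
|46 - 9| = 37

37


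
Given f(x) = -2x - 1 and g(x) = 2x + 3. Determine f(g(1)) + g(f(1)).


f(g(1)) = -11
g(f(1)) = -3
Sum = -14

-14


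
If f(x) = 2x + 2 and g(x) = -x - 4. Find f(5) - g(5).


f(5) = 12
g(5) = -9
Difference = 21

21


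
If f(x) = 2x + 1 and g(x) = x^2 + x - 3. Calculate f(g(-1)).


-5


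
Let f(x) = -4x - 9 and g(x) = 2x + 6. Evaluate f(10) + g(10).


f(10) = -49
g(10) = 26
Sum = -23

-23


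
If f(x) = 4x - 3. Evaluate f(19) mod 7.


f(19) = 73
73 mod 7 = 3

3


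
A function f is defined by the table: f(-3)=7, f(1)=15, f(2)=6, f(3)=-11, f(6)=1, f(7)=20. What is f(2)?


Reading from the table at x = 2

6


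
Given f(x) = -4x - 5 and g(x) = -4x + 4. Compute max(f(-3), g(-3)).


f(-3) = 7
g(-3) = 16
max = 16

16


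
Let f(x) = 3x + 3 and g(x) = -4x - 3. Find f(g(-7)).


g(-7) = 25
f(25) = 78

78


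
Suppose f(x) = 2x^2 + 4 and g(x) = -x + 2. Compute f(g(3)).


g(3) = -1
f(-1) = 2*(-1)^2 + 4 = 6

6


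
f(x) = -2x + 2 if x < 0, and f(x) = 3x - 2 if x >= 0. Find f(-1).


4


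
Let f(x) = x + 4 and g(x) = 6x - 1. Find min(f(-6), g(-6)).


f(-6) = -2
g(-6) = -37
min = -37

-37


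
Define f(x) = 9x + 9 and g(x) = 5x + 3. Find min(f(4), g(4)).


f(4) = 45
g(4) = 23
min = 23

23


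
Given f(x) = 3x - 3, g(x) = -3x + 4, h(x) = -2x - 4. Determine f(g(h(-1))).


h(-1) = -2
g(-2) = 10
f(10) = 27

27


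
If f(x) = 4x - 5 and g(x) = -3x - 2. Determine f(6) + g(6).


f(6) = 19
g(6) = -20
Sum = -1

-1


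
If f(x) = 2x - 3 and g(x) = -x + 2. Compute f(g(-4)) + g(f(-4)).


f(g(-4)) = 9
g(f(-4)) = 13
Sum = 22

22


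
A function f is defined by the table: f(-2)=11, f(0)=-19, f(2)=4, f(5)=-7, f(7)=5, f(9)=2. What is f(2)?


Reading from the table at x = 2

4


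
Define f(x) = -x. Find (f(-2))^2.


f(-2) = 2
(2)^2 = 4

4


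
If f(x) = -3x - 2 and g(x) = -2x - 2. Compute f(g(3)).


g(3) = -8
f(-8) = 22

22


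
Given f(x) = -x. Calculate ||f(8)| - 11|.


f(8) = -8
|-8| = 8
|8 - 11| = 3

3


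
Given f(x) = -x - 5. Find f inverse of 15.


Solve -x - 5 = 15
x = (15 + 5) / (-1) = -20

-20


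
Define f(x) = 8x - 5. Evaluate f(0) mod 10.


f(0) = -5
-5 mod 10 = 5

5


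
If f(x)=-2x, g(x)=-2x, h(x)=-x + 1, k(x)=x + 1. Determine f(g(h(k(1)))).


k(1) = 2
h(2) = -1
g(-1) = 2
f(2) = -4

-4


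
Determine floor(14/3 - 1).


3


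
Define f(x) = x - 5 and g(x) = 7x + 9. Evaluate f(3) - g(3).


f(3) = -2
g(3) = 30
Difference = -32

-32


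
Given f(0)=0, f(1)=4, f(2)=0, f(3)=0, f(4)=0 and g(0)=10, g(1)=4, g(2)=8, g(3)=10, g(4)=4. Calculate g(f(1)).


f(1) = 4
g(4) = 4

4


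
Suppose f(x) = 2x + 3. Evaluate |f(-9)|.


f(-9) = -15
|-15| = 15

15


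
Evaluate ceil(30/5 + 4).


30/5 = 6
6 + 4 = 10
ceil(10) = 10

10


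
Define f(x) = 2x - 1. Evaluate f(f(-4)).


-19


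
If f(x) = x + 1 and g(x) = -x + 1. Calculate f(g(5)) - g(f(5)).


f(g(5)) = -3
g(f(5)) = -5
Difference = 2

2


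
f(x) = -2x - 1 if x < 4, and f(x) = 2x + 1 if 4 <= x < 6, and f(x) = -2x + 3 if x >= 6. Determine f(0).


0 satisfies x < 4
f(0) = -1

-1


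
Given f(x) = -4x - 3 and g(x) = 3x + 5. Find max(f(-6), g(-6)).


f(-6) = 21
g(-6) = -13
max = 21

21


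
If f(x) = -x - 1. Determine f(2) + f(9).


f(2) = -3
f(9) = -10
Sum = -13

-13


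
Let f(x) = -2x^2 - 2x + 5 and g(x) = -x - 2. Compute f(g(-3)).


g(-3) = 1
f(1) = (-2)*(1)^2 - 2*(1) + 5 = 1

1


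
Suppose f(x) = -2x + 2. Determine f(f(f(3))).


f(3) = -4
f(-4) = 10
f(10) = -18

-18


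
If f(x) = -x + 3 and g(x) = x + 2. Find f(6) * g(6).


f(6) = -3
g(6) = 8
Product = -24

-24


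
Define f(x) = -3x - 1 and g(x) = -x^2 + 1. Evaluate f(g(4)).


g(4) = -15
f(-15) = 44

44


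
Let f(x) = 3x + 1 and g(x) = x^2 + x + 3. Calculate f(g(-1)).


g(-1) = 3
f(3) = 10

10


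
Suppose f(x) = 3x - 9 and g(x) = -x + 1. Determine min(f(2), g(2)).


f(2) = -3
g(2) = -1
min = -3

-3


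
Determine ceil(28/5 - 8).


28/5 = 5.6
5.6 - 8 = -2.4
ceil(-2.4) = -2

-2


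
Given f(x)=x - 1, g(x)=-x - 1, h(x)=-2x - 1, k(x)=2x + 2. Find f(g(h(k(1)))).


k(1) = 4
h(4) = -9
g(-9) = 8
f(8) = 7

7


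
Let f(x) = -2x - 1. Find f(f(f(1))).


f(1) = -3
f(-3) = 5
f(5) = -11

-11


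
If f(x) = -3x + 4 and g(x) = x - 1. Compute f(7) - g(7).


-23


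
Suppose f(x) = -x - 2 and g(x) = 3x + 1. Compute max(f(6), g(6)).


f(6) = -8
g(6) = 19
max = 19

19


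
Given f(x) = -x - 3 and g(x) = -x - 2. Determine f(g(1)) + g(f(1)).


f(g(1)) = 0
g(f(1)) = 2
Sum = 2

2


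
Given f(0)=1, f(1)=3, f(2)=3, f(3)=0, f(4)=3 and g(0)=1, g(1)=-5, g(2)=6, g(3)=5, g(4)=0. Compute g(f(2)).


f(2) = 3
g(3) = 5

5


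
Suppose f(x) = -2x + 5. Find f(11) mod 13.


f(11) = -17
-17 mod 13 = 9

9


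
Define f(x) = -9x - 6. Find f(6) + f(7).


f(6) = -60
f(7) = -69
Sum = -129

-129


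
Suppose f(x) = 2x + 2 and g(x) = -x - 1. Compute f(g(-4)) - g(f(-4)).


f(g(-4)) = 8
g(f(-4)) = 5
Difference = 3

3


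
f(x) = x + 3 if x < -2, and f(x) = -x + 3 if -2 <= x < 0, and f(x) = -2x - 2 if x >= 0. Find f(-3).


-3 satisfies x < -2
f(-3) = 0

0


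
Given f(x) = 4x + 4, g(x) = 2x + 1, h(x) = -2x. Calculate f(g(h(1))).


h(1) = -2
g(-2) = -3
f(-3) = -8

-8


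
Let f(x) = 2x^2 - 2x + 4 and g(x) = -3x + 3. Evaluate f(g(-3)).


g(-3) = 12
f(12) = 2*(12)^2 - 2*(12) + 4 = 268

268


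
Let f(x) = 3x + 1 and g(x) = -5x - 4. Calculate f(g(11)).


g(11) = -59
f(-59) = -176

-176


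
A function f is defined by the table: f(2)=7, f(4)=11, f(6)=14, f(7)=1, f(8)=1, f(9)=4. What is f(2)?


Reading from the table at x = 2

7


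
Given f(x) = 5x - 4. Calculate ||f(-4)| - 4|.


f(-4) = -24
|-24| = 24
|24 - 4| = 20

20


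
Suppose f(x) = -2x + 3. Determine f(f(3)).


f(3) = -3
f(-3) = 9

9


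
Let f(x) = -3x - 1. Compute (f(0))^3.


f(0) = -1
(-1)^3 = -1

-1


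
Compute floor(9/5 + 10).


11


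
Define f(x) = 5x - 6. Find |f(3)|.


f(3) = 9
|9| = 9

9


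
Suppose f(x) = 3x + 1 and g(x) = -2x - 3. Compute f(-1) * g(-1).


f(-1) = -2
g(-1) = -1
Product = 2

2


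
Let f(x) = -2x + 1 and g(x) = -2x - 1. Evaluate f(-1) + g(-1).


f(-1) = 3
g(-1) = 1
Sum = 4

4


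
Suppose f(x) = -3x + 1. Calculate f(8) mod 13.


f(8) = -23
-23 mod 13 = 3

3


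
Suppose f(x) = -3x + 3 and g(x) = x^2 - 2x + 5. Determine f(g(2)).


-12


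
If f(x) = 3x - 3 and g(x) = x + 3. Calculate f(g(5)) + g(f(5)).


f(g(5)) = 21
g(f(5)) = 15
Sum = 36

36


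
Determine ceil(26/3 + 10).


26/3 = 8.6667
8.6667 + 10 = 18.6667
ceil(18.6667) = 19

19


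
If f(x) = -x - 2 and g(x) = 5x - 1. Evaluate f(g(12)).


g(12) = 59
f(59) = -61

-61


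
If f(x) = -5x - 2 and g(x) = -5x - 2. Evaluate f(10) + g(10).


f(10) = -52
g(10) = -52
Sum = -104

-104


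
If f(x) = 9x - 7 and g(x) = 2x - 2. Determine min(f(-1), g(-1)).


f(-1) = -16
g(-1) = -4
min = -16

-16


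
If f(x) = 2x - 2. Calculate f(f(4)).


f(4) = 6
f(6) = 10

10


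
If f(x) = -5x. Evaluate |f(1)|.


5


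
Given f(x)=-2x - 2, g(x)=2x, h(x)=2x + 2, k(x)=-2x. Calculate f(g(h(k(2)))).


k(2) = -4
h(-4) = -6
g(-6) = -12
f(-12) = 22

22


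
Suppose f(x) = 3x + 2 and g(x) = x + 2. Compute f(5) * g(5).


119


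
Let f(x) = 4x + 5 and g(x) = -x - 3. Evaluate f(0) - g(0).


f(0) = 5
g(0) = -3
Difference = 8

8


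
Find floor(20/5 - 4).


20/5 = 4
4 - 4 = 0
floor(0) = 0

0


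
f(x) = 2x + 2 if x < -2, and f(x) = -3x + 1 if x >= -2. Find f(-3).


-3 satisfies x < -2
f(-3) = -4

-4


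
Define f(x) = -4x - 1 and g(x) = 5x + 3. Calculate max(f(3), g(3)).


f(3) = -13
g(3) = 18
max = 18

18


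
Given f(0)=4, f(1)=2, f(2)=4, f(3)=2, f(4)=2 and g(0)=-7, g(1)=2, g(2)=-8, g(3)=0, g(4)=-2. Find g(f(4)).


f(4) = 2
g(2) = -8

-8


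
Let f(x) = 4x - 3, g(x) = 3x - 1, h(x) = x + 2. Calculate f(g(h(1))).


29


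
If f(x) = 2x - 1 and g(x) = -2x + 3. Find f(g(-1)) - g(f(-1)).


f(g(-1)) = 9
g(f(-1)) = 9
Difference = 0

0


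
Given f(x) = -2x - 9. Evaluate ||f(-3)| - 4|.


f(-3) = -3
|-3| = 3
|3 - 4| = 1

1


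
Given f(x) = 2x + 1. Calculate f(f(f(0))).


f(0) = 1
f(1) = 3
f(3) = 7

7


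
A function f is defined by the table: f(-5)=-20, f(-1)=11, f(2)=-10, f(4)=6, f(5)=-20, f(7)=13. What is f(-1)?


Reading from the table at x = -1

11


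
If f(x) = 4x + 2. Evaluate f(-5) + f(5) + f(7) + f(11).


f(-5) = -18
f(5) = 22
f(7) = 30
f(11) = 46
Sum = 80

80


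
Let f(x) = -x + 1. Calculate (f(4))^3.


f(4) = -3
(-3)^3 = -27

-27


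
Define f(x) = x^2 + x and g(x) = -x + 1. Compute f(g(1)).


g(1) = 0
f(0) = 1*(0)^2 + 1*(0) = 0

0


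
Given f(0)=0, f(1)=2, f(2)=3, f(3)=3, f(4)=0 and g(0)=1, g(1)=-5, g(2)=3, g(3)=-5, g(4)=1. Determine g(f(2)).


-5


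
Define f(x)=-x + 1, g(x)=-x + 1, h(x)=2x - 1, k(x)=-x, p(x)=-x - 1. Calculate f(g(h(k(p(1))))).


p(1) = -2
k(-2) = 2
h(2) = 3
g(3) = -2
f(-2) = 3

3


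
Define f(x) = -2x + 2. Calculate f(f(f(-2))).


22


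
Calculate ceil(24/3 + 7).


24/3 = 8
8 + 7 = 15
ceil(15) = 15

15


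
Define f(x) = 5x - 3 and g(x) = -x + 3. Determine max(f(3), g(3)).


f(3) = 12
g(3) = 0
max = 12

12


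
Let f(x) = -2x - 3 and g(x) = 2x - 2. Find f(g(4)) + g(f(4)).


-39


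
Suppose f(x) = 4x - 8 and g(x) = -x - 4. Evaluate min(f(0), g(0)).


-8


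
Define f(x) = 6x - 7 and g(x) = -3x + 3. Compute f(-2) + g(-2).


f(-2) = -19
g(-2) = 9
Sum = -10

-10


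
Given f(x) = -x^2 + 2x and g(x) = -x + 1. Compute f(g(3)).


-8


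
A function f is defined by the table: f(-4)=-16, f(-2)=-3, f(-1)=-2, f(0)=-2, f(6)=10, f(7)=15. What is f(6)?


Reading from the table at x = 6

10


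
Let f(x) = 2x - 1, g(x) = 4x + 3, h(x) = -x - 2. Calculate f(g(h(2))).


h(2) = -4
g(-4) = -13
f(-13) = -27

-27


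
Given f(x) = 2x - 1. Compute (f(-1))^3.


f(-1) = -3
(-3)^3 = -27

-27


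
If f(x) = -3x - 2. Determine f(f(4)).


f(4) = -14
f(-14) = 40

40


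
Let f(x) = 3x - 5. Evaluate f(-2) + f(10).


f(-2) = -11
f(10) = 25
Sum = 14

14


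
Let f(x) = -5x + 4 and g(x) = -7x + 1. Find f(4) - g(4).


11


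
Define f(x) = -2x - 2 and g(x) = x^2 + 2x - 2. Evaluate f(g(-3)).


-4


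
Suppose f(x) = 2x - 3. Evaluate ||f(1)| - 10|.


9


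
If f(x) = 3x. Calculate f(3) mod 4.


f(3) = 9
9 mod 4 = 1

1


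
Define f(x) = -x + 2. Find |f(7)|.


f(7) = -5
|-5| = 5

5


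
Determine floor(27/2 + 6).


27/2 = 13.5
13.5 + 6 = 19.5
floor(19.5) = 19

19


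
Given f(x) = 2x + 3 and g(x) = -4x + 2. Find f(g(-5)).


g(-5) = 22
f(22) = 47

47


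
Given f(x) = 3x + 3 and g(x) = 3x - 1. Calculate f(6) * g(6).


357


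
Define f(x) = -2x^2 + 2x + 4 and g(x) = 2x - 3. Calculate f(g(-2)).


g(-2) = -7
f(-7) = (-2)*(-7)^2 + 2*(-7) + 4 = -108

-108


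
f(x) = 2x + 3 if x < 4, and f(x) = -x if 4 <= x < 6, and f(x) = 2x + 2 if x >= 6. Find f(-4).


-4 satisfies x < 4
f(-4) = -5

-5


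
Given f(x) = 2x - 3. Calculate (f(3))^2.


f(3) = 3
(3)^2 = 9

9


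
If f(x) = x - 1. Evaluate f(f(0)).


f(0) = -1
f(-1) = -2

-2


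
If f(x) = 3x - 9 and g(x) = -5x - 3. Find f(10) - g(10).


f(10) = 21
g(10) = -53
Difference = 74

74


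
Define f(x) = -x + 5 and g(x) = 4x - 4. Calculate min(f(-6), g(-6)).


-28


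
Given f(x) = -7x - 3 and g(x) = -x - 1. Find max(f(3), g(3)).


f(3) = -24
g(3) = -4
max = -4

-4


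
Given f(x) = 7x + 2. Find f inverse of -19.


-3


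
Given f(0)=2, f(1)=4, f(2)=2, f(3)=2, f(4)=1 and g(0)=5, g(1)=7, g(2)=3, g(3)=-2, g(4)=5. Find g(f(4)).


f(4) = 1
g(1) = 7

7


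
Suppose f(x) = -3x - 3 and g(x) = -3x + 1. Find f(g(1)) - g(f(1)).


f(g(1)) = 3
g(f(1)) = 19
Difference = -16

-16


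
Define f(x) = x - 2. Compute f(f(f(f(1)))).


f(1) = -1
f(-1) = -3
f(-3) = -5
f(-5) = -7

-7


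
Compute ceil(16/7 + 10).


16/7 = 2.2857
2.2857 + 10 = 12.2857
ceil(12.2857) = 13

13


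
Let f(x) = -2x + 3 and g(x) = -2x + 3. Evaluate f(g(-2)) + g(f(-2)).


f(g(-2)) = -11
g(f(-2)) = -11
Sum = -22

-22


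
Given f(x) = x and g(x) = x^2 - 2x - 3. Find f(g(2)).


g(2) = -3
f(-3) = -3

-3


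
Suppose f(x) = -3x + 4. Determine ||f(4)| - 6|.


f(4) = -8
|-8| = 8
|8 - 6| = 2

2


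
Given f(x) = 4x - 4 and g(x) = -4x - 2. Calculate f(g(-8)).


g(-8) = 30
f(30) = 116

116


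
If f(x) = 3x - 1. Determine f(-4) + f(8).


f(-4) = -13
f(8) = 23
Sum = 10

10


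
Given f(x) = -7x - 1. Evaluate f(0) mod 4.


f(0) = -1
-1 mod 4 = 3

3


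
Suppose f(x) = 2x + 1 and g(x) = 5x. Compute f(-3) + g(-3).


-20


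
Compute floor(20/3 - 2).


20/3 = 6.6667
6.6667 - 2 = 4.6667
floor(4.6667) = 4

4


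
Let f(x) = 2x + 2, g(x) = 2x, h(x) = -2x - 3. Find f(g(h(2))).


h(2) = -7
g(-7) = -14
f(-14) = -26

-26


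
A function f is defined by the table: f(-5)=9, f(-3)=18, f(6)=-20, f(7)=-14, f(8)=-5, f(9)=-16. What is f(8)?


Reading from the table at x = 8

-5


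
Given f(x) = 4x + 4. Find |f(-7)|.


f(-7) = -24
|-24| = 24

24


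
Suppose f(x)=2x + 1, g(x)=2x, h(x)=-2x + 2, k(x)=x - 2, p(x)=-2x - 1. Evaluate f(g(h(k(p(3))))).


81


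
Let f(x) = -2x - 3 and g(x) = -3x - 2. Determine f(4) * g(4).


f(4) = -11
g(4) = -14
Product = 154

154


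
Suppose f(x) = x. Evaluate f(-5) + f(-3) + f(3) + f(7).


f(-5) = -5
f(-3) = -3
f(3) = 3
f(7) = 7
Sum = 2

2


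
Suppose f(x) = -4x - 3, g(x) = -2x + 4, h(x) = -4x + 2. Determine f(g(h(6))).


h(6) = -22
g(-22) = 48
f(48) = -195

-195


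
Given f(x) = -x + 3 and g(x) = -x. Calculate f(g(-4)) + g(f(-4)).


-8


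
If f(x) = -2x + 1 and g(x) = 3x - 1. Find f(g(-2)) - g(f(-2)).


f(g(-2)) = 15
g(f(-2)) = 14
Difference = 1

1


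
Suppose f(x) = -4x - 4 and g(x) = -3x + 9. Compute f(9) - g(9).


f(9) = -40
g(9) = -18
Difference = -22

-22


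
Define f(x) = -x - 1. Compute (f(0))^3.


-1


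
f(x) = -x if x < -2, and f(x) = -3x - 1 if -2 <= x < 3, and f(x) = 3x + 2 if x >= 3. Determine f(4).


4 satisfies x >= 3
f(4) = 14

14


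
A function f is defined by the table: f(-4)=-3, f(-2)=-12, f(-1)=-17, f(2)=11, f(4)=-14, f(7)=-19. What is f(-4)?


Reading from the table at x = -4

-3


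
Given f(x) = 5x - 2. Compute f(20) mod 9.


f(20) = 98
98 mod 9 = 8

8


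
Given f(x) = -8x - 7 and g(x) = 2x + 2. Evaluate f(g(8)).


g(8) = 18
f(18) = -151

-151


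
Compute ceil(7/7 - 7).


7/7 = 1
1 - 7 = -6
ceil(-6) = -6

-6


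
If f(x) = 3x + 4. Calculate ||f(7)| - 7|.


f(7) = 25
|25| = 25
|25 - 7| = 18

18


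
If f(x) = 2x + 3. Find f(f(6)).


f(6) = 15
f(15) = 33

33


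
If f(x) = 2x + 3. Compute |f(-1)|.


f(-1) = 1
|1| = 1

1


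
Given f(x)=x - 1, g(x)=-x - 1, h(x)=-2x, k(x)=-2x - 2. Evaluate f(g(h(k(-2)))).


k(-2) = 2
h(2) = -4
g(-4) = 3
f(3) = 2

2


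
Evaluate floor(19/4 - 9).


19/4 = 4.75
4.75 - 9 = -4.25
floor(-4.25) = -5

-5


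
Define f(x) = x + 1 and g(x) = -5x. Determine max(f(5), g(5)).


6


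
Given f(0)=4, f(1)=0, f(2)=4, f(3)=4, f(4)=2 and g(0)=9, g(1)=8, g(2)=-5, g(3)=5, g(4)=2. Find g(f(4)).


f(4) = 2
g(2) = -5

-5


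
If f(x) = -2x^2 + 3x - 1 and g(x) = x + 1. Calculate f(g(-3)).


g(-3) = -2
f(-2) = (-2)*(-2)^2 + 3*(-2) - 1 = -15

-15


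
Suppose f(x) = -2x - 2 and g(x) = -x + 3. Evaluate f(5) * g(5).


f(5) = -12
g(5) = -2
Product = 24

24


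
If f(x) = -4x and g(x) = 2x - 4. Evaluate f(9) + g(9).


f(9) = -36
g(9) = 14
Sum = -22

-22


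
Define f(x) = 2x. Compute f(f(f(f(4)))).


f(4) = 8
f(8) = 16
f(16) = 32
f(32) = 64

64


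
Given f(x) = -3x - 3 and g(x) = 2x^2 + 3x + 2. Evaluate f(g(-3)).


-36


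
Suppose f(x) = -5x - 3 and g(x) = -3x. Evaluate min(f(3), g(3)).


f(3) = -18
g(3) = -9
min = -18

-18


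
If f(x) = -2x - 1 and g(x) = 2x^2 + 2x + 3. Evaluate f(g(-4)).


g(-4) = 27
f(27) = -55

-55


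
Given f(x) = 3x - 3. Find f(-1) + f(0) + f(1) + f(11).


21


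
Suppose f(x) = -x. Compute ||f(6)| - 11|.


f(6) = -6
|-6| = 6
|6 - 11| = 5

5


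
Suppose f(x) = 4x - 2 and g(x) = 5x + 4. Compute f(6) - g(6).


f(6) = 22
g(6) = 34
Difference = -12

-12


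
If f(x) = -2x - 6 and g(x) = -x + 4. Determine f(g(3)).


g(3) = 1
f(1) = -8

-8


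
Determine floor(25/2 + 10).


25/2 = 12.5
12.5 + 10 = 22.5
floor(22.5) = 22

22


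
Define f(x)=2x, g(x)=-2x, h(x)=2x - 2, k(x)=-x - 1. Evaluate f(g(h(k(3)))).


k(3) = -4
h(-4) = -10
g(-10) = 20
f(20) = 40

40


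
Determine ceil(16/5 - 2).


2


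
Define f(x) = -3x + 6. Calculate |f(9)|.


f(9) = -21
|-21| = 21

21


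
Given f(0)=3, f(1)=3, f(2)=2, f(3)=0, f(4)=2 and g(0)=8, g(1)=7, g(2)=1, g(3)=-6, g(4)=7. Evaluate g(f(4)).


f(4) = 2
g(2) = 1

1


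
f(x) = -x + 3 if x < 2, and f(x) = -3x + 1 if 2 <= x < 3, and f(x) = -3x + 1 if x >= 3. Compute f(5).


-14


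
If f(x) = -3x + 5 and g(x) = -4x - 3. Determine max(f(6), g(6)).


f(6) = -13
g(6) = -27
max = -13

-13


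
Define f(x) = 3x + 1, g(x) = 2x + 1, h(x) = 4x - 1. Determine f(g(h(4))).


94


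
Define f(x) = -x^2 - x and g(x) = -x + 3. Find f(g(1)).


g(1) = 2
f(2) = (-1)*(2)^2 - 1*(2) = -6

-6


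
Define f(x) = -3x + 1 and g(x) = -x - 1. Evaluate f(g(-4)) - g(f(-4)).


f(g(-4)) = -8
g(f(-4)) = -14
Difference = 6

6


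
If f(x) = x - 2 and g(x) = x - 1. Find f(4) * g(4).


f(4) = 2
g(4) = 3
Product = 6

6


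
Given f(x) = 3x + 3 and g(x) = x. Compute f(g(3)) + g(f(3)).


f(g(3)) = 12
g(f(3)) = 12
Sum = 24

24


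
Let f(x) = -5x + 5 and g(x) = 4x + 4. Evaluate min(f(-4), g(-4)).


f(-4) = 25
g(-4) = -12
min = -12

-12


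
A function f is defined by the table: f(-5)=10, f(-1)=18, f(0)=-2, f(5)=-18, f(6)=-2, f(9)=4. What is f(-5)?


10


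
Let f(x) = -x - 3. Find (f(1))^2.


f(1) = -4
(-4)^2 = 16

16


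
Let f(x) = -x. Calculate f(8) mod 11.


f(8) = -8
-8 mod 11 = 3

3


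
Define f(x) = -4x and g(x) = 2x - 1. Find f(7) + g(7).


f(7) = -28
g(7) = 13
Sum = -15

-15


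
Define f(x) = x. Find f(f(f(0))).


f(0) = 0
f(0) = 0
f(0) = 0

0


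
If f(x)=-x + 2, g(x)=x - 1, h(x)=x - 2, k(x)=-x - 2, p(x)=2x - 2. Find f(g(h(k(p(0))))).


p(0) = -2
k(-2) = 0
h(0) = -2
g(-2) = -3
f(-3) = 5

5


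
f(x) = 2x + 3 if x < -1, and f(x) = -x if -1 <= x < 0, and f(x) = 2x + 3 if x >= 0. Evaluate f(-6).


-9


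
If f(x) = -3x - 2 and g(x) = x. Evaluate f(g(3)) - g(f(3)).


f(g(3)) = -11
g(f(3)) = -11
Difference = 0

0


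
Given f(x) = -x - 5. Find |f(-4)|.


1


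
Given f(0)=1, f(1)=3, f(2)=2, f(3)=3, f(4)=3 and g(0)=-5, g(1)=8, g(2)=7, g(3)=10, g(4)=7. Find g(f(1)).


10


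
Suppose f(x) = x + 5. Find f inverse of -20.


Solve x + 5 = -20
x = (-20 - 5) / 1 = -25

-25


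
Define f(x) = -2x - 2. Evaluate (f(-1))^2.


f(-1) = 0
(0)^2 = 0

0


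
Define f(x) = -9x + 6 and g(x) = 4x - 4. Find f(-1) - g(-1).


f(-1) = 15
g(-1) = -8
Difference = 23

23


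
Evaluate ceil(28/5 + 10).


28/5 = 5.6
5.6 + 10 = 15.6
ceil(15.6) = 16

16


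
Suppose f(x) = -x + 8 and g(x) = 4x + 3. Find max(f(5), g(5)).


f(5) = 3
g(5) = 23
max = 23

23


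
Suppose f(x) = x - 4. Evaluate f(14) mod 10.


f(14) = 10
10 mod 10 = 0

0


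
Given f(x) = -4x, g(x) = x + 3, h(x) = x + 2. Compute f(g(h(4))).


-36


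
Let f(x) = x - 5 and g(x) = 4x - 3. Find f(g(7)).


g(7) = 25
f(25) = 20

20


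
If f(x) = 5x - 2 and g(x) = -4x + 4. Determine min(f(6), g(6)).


-20


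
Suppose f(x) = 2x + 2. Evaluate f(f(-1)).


f(-1) = 0
f(0) = 2

2


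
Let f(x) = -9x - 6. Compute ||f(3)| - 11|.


f(3) = -33
|-33| = 33
|33 - 11| = 22

22


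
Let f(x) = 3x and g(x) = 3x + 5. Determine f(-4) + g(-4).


-19


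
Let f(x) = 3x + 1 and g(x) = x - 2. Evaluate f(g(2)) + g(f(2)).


f(g(2)) = 1
g(f(2)) = 5
Sum = 6

6


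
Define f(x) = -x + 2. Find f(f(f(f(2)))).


f(2) = 0
f(0) = 2
f(2) = 0
f(0) = 2

2


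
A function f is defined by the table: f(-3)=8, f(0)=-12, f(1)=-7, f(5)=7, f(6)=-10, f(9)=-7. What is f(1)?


-7


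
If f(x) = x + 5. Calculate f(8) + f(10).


28


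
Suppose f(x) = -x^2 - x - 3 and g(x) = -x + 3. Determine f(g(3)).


g(3) = 0
f(0) = (-1)*(0)^2 - 1*(0) - 3 = -3

-3


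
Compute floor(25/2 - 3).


25/2 = 12.5
12.5 - 3 = 9.5
floor(9.5) = 9

9


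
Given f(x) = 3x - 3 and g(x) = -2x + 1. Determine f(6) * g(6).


f(6) = 15
g(6) = -11
Product = -165

-165


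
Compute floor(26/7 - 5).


26/7 = 3.7143
3.7143 - 5 = -1.2857
floor(-1.2857) = -2

-2


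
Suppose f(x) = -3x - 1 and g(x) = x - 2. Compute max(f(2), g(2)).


f(2) = -7
g(2) = 0
max = 0

0


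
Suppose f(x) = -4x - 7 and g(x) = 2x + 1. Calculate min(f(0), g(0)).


f(0) = -7
g(0) = 1
min = -7

-7


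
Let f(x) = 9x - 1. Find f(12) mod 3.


f(12) = 107
107 mod 3 = 2

2


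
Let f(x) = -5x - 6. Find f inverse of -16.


Solve -5x - 6 = -16
x = (-16 + 6) / (-5) = 2

2


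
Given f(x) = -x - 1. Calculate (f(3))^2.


16


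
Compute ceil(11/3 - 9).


11/3 = 3.6667
3.6667 - 9 = -5.3333
ceil(-5.3333) = -5

-5


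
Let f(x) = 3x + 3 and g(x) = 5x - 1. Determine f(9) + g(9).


f(9) = 30
g(9) = 44
Sum = 74

74


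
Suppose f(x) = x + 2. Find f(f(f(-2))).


f(-2) = 0
f(0) = 2
f(2) = 4

4


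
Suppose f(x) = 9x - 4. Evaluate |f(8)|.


f(8) = 68
|68| = 68

68


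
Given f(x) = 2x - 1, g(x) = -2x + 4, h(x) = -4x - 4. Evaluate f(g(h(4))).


h(4) = -20
g(-20) = 44
f(44) = 87

87


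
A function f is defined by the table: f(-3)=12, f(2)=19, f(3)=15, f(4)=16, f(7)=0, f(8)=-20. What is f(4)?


Reading from the table at x = 4

16


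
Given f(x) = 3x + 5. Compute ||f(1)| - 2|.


f(1) = 8
|8| = 8
|8 - 2| = 6

6


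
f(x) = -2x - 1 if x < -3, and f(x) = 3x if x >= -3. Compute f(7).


7 satisfies x >= -3
f(7) = 21

21


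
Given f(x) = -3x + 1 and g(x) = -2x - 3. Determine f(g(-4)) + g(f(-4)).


f(g(-4)) = -14
g(f(-4)) = -29
Sum = -43

-43


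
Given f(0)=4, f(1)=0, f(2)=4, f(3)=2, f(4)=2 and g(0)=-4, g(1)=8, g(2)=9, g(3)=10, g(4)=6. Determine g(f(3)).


f(3) = 2
g(2) = 9

9


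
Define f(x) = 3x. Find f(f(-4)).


f(-4) = -12
f(-12) = -36

-36


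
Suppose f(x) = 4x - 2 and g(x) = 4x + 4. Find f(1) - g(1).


f(1) = 2
g(1) = 8
Difference = -6

-6


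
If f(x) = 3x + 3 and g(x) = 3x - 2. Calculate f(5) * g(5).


f(5) = 18
g(5) = 13
Product = 234

234


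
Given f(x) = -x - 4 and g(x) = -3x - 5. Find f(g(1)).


g(1) = -8
f(-8) = 4

4


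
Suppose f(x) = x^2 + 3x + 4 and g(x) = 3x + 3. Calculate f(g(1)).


g(1) = 6
f(6) = 1*(6)^2 + 3*(6) + 4 = 58

58


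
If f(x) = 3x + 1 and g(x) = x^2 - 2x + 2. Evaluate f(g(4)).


g(4) = 10
f(10) = 31

31


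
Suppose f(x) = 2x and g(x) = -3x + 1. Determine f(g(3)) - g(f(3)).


f(g(3)) = -16
g(f(3)) = -17
Difference = 1

1


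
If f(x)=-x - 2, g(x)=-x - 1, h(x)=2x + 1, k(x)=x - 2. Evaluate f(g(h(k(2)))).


0


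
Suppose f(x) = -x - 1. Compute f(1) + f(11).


f(1) = -2
f(11) = -12
Sum = -14

-14


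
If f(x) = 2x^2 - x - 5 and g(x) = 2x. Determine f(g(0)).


g(0) = 0
f(0) = 2*(0)^2 - 1*(0) - 5 = -5

-5


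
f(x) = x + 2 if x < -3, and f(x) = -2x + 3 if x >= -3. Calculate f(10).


-17


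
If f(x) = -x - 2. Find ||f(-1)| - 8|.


f(-1) = -1
|-1| = 1
|1 - 8| = 7

7


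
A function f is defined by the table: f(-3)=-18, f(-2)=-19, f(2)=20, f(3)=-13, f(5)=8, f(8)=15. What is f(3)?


-13


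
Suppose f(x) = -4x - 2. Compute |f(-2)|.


6


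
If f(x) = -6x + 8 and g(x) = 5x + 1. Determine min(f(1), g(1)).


f(1) = 2
g(1) = 6
min = 2

2


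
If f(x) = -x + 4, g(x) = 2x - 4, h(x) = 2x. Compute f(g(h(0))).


h(0) = 0
g(0) = -4
f(-4) = 8

8


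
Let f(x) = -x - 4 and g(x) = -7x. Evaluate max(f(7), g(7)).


-11


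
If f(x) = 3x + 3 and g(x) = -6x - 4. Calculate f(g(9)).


g(9) = -58
f(-58) = -171

-171


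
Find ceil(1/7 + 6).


7


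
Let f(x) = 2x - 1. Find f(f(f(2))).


f(2) = 3
f(3) = 5
f(5) = 9

9


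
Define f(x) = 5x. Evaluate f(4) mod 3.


f(4) = 20
20 mod 3 = 2

2


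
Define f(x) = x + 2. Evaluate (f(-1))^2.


1


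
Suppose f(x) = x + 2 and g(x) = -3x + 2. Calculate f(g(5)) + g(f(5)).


-30


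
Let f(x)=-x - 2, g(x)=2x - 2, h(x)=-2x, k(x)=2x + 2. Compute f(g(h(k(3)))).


k(3) = 8
h(8) = -16
g(-16) = -34
f(-34) = 32

32


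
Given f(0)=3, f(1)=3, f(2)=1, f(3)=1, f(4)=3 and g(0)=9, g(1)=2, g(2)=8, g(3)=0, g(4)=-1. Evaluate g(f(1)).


f(1) = 3
g(3) = 0

0


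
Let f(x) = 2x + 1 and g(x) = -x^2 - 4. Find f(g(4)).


g(4) = -20
f(-20) = -39

-39


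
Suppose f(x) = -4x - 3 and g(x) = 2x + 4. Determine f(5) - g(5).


f(5) = -23
g(5) = 14
Difference = -37

-37


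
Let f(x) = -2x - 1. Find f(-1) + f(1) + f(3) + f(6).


f(-1) = 1
f(1) = -3
f(3) = -7
f(6) = -13
Sum = -22

-22


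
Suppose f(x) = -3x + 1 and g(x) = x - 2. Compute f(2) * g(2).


f(2) = -5
g(2) = 0
Product = 0

0


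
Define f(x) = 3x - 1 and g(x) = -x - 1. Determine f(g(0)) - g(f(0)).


f(g(0)) = -4
g(f(0)) = 0
Difference = -4

-4


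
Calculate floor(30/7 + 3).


7


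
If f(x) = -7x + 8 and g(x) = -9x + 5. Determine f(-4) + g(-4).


f(-4) = 36
g(-4) = 41
Sum = 77

77


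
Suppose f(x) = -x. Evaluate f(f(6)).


f(6) = -6
f(-6) = 6

6


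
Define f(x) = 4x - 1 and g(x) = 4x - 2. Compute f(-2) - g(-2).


f(-2) = -9
g(-2) = -10
Difference = 1

1


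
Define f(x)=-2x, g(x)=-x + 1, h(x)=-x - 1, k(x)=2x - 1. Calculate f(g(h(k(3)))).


k(3) = 5
h(5) = -6
g(-6) = 7
f(7) = -14

-14


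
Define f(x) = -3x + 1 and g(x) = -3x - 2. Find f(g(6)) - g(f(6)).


f(g(6)) = 61
g(f(6)) = 49
Difference = 12

12


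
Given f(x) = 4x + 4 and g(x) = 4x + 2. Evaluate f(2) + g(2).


f(2) = 12
g(2) = 10
Sum = 22

22


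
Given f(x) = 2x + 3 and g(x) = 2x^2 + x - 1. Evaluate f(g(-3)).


g(-3) = 14
f(14) = 31

31


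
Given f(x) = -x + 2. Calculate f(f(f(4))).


f(4) = -2
f(-2) = 4
f(4) = -2

-2


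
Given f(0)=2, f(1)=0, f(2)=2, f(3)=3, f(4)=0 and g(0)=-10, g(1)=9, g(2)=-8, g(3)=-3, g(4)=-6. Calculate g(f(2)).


f(2) = 2
g(2) = -8

-8


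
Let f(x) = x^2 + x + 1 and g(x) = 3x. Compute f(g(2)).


g(2) = 6
f(6) = 1*(6)^2 + 1*(6) + 1 = 43

43


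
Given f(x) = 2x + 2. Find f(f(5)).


f(5) = 12
f(12) = 26

26


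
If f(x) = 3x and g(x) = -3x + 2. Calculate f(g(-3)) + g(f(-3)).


62


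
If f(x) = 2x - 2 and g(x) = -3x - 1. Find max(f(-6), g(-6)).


17


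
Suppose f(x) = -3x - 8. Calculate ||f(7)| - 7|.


22


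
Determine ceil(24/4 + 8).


24/4 = 6
6 + 8 = 14
ceil(14) = 14

14


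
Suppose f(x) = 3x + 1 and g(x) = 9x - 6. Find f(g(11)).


280


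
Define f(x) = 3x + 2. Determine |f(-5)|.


f(-5) = -13
|-13| = 13

13


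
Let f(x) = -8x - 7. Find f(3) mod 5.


f(3) = -31
-31 mod 5 = 4

4


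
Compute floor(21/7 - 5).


21/7 = 3
3 - 5 = -2
floor(-2) = -2

-2


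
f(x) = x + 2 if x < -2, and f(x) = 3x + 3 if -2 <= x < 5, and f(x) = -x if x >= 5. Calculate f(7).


-7


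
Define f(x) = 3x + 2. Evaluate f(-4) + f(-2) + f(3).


f(-4) = -10
f(-2) = -4
f(3) = 11
Sum = -3

-3


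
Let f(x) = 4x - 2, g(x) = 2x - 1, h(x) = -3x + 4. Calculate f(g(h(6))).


h(6) = -14
g(-14) = -29
f(-29) = -118

-118


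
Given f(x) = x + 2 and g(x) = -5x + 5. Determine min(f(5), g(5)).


f(5) = 7
g(5) = -20
min = -20

-20


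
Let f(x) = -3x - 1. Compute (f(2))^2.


f(2) = -7
(-7)^2 = 49

49


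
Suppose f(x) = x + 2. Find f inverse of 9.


7


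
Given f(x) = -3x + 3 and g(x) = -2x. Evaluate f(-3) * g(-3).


f(-3) = 12
g(-3) = 6
Product = 72

72


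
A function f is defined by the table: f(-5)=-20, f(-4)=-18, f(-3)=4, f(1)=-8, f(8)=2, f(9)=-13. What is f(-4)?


Reading from the table at x = -4

-18


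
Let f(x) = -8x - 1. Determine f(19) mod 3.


f(19) = -153
-153 mod 3 = 0

0


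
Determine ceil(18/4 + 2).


18/4 = 4.5
4.5 + 2 = 6.5
ceil(6.5) = 7

7


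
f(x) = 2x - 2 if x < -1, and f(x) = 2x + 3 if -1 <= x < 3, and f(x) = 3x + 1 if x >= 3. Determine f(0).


0 satisfies -1 <= x < 3
f(0) = 3

3


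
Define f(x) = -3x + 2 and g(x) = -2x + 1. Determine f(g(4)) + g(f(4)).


f(g(4)) = 23
g(f(4)) = 21
Sum = 44

44


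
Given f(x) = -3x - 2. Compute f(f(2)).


f(2) = -8
f(-8) = 22

22


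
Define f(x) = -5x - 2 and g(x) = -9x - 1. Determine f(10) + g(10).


f(10) = -52
g(10) = -91
Sum = -143

-143


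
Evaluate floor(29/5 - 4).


29/5 = 5.8
5.8 - 4 = 1.8
floor(1.8) = 1

1


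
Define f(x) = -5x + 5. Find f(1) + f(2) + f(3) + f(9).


f(1) = 0
f(2) = -5
f(3) = -10
f(9) = -40
Sum = -55

-55


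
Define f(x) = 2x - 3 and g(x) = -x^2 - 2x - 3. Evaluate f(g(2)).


g(2) = -11
f(-11) = -25

-25


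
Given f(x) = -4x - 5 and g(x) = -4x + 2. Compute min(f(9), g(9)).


f(9) = -41
g(9) = -34
min = -41

-41


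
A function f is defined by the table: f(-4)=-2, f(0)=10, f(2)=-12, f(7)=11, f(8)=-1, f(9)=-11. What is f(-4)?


Reading from the table at x = -4

-2


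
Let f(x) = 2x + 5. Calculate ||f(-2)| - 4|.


f(-2) = 1
|1| = 1
|1 - 4| = 3

3


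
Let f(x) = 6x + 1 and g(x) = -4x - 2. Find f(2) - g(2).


f(2) = 13
g(2) = -10
Difference = 23

23


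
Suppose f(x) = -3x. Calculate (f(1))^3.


-27


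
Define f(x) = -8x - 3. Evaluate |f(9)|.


f(9) = -75
|-75| = 75

75


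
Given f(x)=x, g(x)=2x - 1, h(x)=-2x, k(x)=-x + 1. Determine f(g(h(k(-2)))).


k(-2) = 3
h(3) = -6
g(-6) = -13
f(-13) = -13

-13


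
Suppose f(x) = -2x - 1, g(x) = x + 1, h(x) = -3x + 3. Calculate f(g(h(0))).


h(0) = 3
g(3) = 4
f(4) = -9

-9


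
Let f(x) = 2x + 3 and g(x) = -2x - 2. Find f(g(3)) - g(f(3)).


f(g(3)) = -13
g(f(3)) = -20
Difference = 7

7


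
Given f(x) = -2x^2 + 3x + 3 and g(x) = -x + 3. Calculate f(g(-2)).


g(-2) = 5
f(5) = (-2)*(5)^2 + 3*(5) + 3 = -32

-32


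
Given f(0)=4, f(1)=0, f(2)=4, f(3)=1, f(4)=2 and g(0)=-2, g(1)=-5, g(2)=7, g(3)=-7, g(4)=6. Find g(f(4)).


f(4) = 2
g(2) = 7

7


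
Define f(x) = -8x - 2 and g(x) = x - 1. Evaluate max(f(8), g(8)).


f(8) = -66
g(8) = 7
max = 7

7


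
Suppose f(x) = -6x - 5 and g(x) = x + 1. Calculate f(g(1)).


-17


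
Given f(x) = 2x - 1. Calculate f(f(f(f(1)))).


f(1) = 1
f(1) = 1
f(1) = 1
f(1) = 1

1


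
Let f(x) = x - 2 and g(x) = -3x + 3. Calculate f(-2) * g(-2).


f(-2) = -4
g(-2) = 9
Product = -36

-36


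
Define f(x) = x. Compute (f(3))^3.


f(3) = 3
(3)^3 = 27

27


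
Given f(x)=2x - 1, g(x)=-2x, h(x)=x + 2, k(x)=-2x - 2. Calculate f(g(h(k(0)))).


-1


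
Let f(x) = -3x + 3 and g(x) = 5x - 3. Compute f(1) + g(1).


f(1) = 0
g(1) = 2
Sum = 2

2


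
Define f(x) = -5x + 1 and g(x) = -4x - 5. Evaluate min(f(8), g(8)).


f(8) = -39
g(8) = -37
min = -39

-39


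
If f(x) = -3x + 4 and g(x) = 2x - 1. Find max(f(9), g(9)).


f(9) = -23
g(9) = 17
max = 17

17


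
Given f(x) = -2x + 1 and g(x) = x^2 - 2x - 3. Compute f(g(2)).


g(2) = -3
f(-3) = 7

7


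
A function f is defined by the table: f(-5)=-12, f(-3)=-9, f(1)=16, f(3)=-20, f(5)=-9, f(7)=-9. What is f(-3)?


-9


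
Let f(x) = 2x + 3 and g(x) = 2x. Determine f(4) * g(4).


f(4) = 11
g(4) = 8
Product = 88

88


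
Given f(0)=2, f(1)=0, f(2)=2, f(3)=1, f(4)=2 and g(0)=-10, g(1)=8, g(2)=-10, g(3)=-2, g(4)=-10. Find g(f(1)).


f(1) = 0
g(0) = -10

-10


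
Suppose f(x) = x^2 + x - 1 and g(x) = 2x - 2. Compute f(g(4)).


41


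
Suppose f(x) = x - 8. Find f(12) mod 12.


4


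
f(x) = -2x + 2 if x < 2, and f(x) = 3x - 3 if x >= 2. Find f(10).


27


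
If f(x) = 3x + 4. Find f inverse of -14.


Solve 3x + 4 = -14
x = (-14 - 4) / 3 = -6

-6


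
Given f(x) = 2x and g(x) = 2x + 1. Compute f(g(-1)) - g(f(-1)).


f(g(-1)) = -2
g(f(-1)) = -3
Difference = 1

1


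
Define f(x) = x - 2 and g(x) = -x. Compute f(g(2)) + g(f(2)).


f(g(2)) = -4
g(f(2)) = 0
Sum = -4

-4


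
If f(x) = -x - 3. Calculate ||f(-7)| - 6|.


f(-7) = 4
|4| = 4
|4 - 6| = 2

2


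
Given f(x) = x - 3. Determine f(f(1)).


-5


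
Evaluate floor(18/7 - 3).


-1


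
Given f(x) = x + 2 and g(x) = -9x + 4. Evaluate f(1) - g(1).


f(1) = 3
g(1) = -5
Difference = 8

8
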